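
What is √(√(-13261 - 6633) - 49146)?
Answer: √(-49146 + 7*I*√406) ≈ 0.3181 + 221.69*I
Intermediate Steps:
√(√(-13261 - 6633) - 49146) = √(√(-19894) - 49146) = √(7*I*√406 - 49146) = √(-49146 + 7*I*√406)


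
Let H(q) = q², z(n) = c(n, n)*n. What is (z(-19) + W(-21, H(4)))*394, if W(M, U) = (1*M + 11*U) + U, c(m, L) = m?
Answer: 209608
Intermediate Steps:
z(n) = n² (z(n) = n*n = n²)
W(M, U) = M + 12*U (W(M, U) = (M + 11*U) + U = M + 12*U)
(z(-19) + W(-21, H(4)))*394 = ((-19)² + (-21 + 12*4²))*394 = (361 + (-21 + 12*16))*394 = (361 + (-21 + 192))*394 = (361 + 171)*394 = 532*394 = 209608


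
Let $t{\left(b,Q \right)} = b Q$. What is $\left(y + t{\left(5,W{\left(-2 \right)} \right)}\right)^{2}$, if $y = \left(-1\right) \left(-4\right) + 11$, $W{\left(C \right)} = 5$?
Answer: $1600$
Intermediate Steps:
$y = 15$ ($y = 4 + 11 = 15$)
$t{\left(b,Q \right)} = Q b$
$\left(y + t{\left(5,W{\left(-2 \right)} \right)}\right)^{2} = \left(15 + 5 \cdot 5\right)^{2} = \left(15 + 25\right)^{2} = 40^{2} = 1600$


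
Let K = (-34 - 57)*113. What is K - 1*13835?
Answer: -24118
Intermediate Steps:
K = -10283 (K = -91*113 = -10283)
K - 1*13835 = -10283 - 1*13835 = -10283 - 13835 = -24118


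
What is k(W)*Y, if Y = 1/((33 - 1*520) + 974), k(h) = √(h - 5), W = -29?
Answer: I*√34/487 ≈ 0.011973*I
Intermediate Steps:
k(h) = √(-5 + h)
Y = 1/487 (Y = 1/((33 - 520) + 974) = 1/(-487 + 974) = 1/487 ≈ 0.0020534)
k(W)*Y = √(-5 - 29)*(1/487) = √(-34)*(1/487) = (I*√34)*(1/487) = I*√34/487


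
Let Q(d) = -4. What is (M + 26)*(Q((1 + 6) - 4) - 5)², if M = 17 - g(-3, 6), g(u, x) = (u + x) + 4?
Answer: 2916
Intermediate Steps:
g(u, x) = 4 + u + x
M = 10 (M = 17 - (4 - 3 + 6) = 17 - 1*7 = 17 - 7 = 10)
(M + 26)*(Q((1 + 6) - 4) - 5)² = (10 + 26)*(-4 - 5)² = 36*(-9)² = 36*81 = 2916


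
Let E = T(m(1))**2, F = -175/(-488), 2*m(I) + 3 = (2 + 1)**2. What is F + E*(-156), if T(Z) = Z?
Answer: -684977/488 ≈ -1403.6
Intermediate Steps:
m(I) = 3 (m(I) = -3/2 + (2 + 1)**2/2 = -3/2 + (1/2)*3**2 = -3/2 + (1/2)*9 = -3/2 + 9/2 = 3)
F = 175/488 (F = -175*(-1/488) = 175/488 ≈ 0.35861)
E = 9 (E = 3**2 = 9)
F + E*(-156) = 175/488 + 9*(-156) = 175/488 - 1404 = -684977/488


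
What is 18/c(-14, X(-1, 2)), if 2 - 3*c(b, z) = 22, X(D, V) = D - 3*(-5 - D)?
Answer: -27/10 ≈ -2.7000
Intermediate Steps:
X(D, V) = 15 + 4*D (X(D, V) = D + (15 + 3*D) = 15 + 4*D)
c(b, z) = -20/3 (c(b, z) = ⅔ - ⅓*22 = ⅔ - 22/3 = -20/3)
18/c(-14, X(-1, 2)) = 18/(-20/3) = 18*(-3/20) = -27/10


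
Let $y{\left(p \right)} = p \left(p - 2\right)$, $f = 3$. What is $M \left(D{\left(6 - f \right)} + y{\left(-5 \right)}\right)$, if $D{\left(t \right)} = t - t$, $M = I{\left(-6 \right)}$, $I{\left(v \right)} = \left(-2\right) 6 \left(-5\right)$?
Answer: $2100$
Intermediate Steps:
$I{\left(v \right)} = 60$ ($I{\left(v \right)} = \left(-12\right) \left(-5\right) = 60$)
$y{\left(p \right)} = p \left(-2 + p\right)$
$M = 60$
$D{\left(t \right)} = 0$
$M \left(D{\left(6 - f \right)} + y{\left(-5 \right)}\right) = 60 \left(0 - 5 \left(-2 - 5\right)\right) = 60 \left(0 - -35\right) = 60 \left(0 + 35\right) = 60 \cdot 35 = 2100$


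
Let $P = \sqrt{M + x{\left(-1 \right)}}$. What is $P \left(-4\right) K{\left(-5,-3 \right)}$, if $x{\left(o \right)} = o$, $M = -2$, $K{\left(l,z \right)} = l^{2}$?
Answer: $- 100 i \sqrt{3} \approx - 173.21 i$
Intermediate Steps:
$P = i \sqrt{3}$ ($P = \sqrt{-2 - 1} = \sqrt{-3} = i \sqrt{3} \approx 1.732 i$)
$P \left(-4\right) K{\left(-5,-3 \right)} = i \sqrt{3} \left(-4\right) \left(-5\right)^{2} = - 4 i \sqrt{3} \cdot 25 = - 100 i \sqrt{3}$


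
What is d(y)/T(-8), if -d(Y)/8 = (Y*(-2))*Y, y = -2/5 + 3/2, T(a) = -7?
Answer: -484/175 ≈ -2.7657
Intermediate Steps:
y = 11/10 (y = -2*⅕ + 3*(½) = -⅖ + 3/2 = 11/10 ≈ 1.1000)
d(Y) = 16*Y² (d(Y) = -8*Y*(-2)*Y = -8*(-2*Y)*Y = -(-16)*Y² = 16*Y²)
d(y)/T(-8) = (16*(11/10)²)/(-7) = (16*(121/100))*(-⅐) = (484/25)*(-⅐) = -484/175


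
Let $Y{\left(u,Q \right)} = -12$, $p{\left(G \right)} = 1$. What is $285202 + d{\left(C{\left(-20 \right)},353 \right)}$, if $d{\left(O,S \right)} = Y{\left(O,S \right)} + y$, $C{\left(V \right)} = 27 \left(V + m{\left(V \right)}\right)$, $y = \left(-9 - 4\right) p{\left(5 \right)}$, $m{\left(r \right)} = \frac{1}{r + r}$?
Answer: $285177$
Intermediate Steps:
$m{\left(r \right)} = \frac{1}{2 r}$
$y = -13$ ($y = \left(-9 - 4\right) 1 = \left(-13\right) 1 = -13$)
$C{\left(V \right)} = 27 V + \frac{27}{2 V}$ ($C{\left(V \right)} = 27 \left(V + \frac{1}{2 V}\right) = 27 V + \frac{27}{2 V}$)
$d{\left(O,S \right)} = -25$ ($d{\left(O,S \right)} = -12 - 13 = -25$)
$285202 + d{\left(C{\left(-20 \right)},353 \right)} = 285202 - 25 = 285177$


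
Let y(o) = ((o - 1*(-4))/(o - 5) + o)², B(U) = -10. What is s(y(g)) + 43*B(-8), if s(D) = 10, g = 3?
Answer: -420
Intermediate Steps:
y(o) = (o + (4 + o)/(-5 + o))² (y(o) = ((o + 4)/(-5 + o) + o)² = ((4 + o)/(-5 + o) + o)² = (o + (4 + o)/(-5 + o))²)
s(y(g)) + 43*B(-8) = 10 + 43*(-10) = 10 - 430 = -420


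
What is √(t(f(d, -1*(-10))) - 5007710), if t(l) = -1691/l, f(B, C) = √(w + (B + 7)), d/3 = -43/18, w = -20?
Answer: √(-605932910 + 18601*I*√6)/11 ≈ 0.084135 + 2237.8*I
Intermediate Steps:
d = -43/6 (d = 3*(-43/18) = -43/6 ≈ -7.1667)
f(B, C) = √(-13 + B) (f(B, C) = √(-20 + (B + 7)) = √(-20 + (7 + B)) = √(-13 + B))
√(t(f(d, -1*(-10))) - 5007710) = √(-1691/√(-13 - 43/6) - 5007710) = √(-1691*(-I*√6/11) - 5007710) = √(-(-1691)*I*√6/11 - 5007710) = √(1691*I*√6/11 - 5007710) = √(-5007710 + 1691*I*√6/11)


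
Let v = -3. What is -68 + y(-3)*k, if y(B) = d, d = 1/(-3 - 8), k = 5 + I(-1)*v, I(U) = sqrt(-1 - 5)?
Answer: -753/11 + 3*I*sqrt(6)/11 ≈ -68.455 + 0.66804*I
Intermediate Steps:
I(U) = I*sqrt(6) (I(U) = sqrt(-6) = I*sqrt(6))
k = 5 - 3*I*sqrt(6) (k = 5 + (I*sqrt(6))*(-3) = 5 - 3*I*sqrt(6) ≈ 5.0 - 7.3485*I)
d = -1/11 (d = 1/(-11) = -1/11 ≈ -0.090909)
y(B) = -1/11
-68 + y(-3)*k = -68 - (5 - 3*I*sqrt(6))/11 = -68 + (-5/11 + 3*I*sqrt(6)/11) = -753/11 + 3*I*sqrt(6)/11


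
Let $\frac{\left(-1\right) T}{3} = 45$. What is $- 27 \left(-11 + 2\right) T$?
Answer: $-32805$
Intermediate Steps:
$T = -135$ ($T = \left(-3\right) 45 = -135$)
$- 27 \left(-11 + 2\right) T = - 27 \left(-11 + 2\right) \left(-135\right) = \left(-27\right) \left(-9\right) \left(-135\right) = 243 \left(-135\right) = -32805$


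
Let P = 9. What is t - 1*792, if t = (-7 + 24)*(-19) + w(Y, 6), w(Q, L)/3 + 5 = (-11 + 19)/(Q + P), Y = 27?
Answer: -3388/3 ≈ -1129.3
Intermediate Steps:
w(Q, L) = -15 + 24/(9 + Q) (w(Q, L) = -15 + 3*((-11 + 19)/(Q + 9)) = -15 + 3*(8/(9 + Q)) = -15 + 24/(9 + Q))
t = -1012/3 (t = (-7 + 24)*(-19) + 3*(-37 - 5*27)/(9 + 27) = 17*(-19) + 3*(-37 - 135)/36 = -323 + 3*(1/36)*(-172) = -323 - 43/3 = -1012/3 ≈ -337.33)
t - 1*792 = -1012/3 - 1*792 = -1012/3 - 792 = -3388/3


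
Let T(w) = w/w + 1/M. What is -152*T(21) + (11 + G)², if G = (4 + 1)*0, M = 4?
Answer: -69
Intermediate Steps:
G = 0 (G = 5*0 = 0)
T(w) = 5/4 (T(w) = w/w + 1/4 = 1 + 1*(¼) = 1 + ¼ = 5/4)
-152*T(21) + (11 + G)² = -152*5/4 + (11 + 0)² = -190 + 11² = -190 + 121 = -69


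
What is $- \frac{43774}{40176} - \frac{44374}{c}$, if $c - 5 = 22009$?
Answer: $- \frac{76289185}{24567624} \approx -3.1053$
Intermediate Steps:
$c = 22014$ ($c = 5 + 22009 = 22014$)
$- \frac{43774}{40176} - \frac{44374}{c} = - \frac{43774}{40176} - \frac{44374}{22014} = \left(-43774\right) \frac{1}{40176} - \frac{22187}{11007} = - \frac{21887}{20088} - \frac{22187}{11007} = - \frac{76289185}{24567624}$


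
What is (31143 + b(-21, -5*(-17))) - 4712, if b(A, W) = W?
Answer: 26516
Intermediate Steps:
(31143 + b(-21, -5*(-17))) - 4712 = (31143 - 5*(-17)) - 4712 = (31143 + 85) - 4712 = 31228 - 4712 = 26516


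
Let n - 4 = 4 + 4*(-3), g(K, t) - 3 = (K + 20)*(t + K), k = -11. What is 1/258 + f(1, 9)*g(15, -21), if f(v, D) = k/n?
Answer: -293731/516 ≈ -569.25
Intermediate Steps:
g(K, t) = 3 + (20 + K)*(K + t) (g(K, t) = 3 + (K + 20)*(t + K) = 3 + (20 + K)*(K + t))
n = -4 (n = 4 + (4 + 4*(-3)) = 4 + (4 - 12) = 4 - 8 = -4)
f(v, D) = 11/4 (f(v, D) = -11/(-4) = -11*(-1/4) = 11/4)
1/258 + f(1, 9)*g(15, -21) = 1/258 + 11*(3 + 15**2 + 20*15 + 20*(-21) + 15*(-21))/4 = 1/258 + 11*(3 + 225 + 300 - 420 - 315)/4 = 1/258 + (11/4)*(-207) = 1/258 - 2277/4 = -293731/516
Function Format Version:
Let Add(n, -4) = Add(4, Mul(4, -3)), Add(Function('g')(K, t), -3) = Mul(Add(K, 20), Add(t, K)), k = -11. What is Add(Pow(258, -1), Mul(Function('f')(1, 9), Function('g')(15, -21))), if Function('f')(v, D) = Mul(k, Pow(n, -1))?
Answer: Rational(-293731, 516) ≈ -569.25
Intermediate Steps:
Function('g')(K, t) = Add(3, Mul(Add(20, K), Add(K, t))) (Function('g')(K, t) = Add(3, Mul(Add(K, 20), Add(t, K))) = Add(3, Mul(Add(20, K), Add(K, t))))
n = -4 (n = Add(4, Add(4, Mul(4, -3))) = Add(4, Add(4, -12)) = Add(4, -8) = -4)
Function('f')(v, D) = Rational(11, 4) (Function('f')(v, D) = Mul(-11, Pow(-4, -1)) = Mul(-11, Rational(-1, 4)) = Rational(11, 4))
Add(Pow(258, -1), Mul(Function('f')(1, 9), Function('g')(15, -21))) = Add(Pow(258, -1), Mul(Rational(11, 4), Add(3, Pow(15, 2), Mul(20, 15), Mul(20, -21), Mul(15, -21)))) = Add(Rational(1, 258), Mul(Rational(11, 4), Add(3, 225, 300, -420, -315))) = Add(Rational(1, 258), Mul(Rational(11, 4), -207)) = Add(Rational(1, 258), Rational(-2277, 4)) = Rational(-293731, 516)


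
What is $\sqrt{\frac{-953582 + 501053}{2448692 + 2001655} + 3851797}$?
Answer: $\frac{\sqrt{7783604126829410}}{44953} \approx 1962.6$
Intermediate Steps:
$\sqrt{\frac{-953582 + 501053}{2448692 + 2001655} + 3851797} = \sqrt{- \frac{452529}{4450347} + 3851797} = \sqrt{\left(-452529\right) \frac{1}{4450347} + 3851797} = \sqrt{- \frac{4571}{44953} + 3851797} = \sqrt{\frac{173149825970}{44953}} = \frac{\sqrt{7783604126829410}}{44953}$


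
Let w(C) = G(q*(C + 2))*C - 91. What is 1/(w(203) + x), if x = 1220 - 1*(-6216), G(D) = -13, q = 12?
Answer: 1/4706 ≈ 0.00021249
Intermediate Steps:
w(C) = -91 - 13*C (w(C) = -13*C - 91 = -91 - 13*C)
x = 7436 (x = 1220 + 6216 = 7436)
1/(w(203) + x) = 1/((-91 - 13*203) + 7436) = 1/((-91 - 2639) + 7436) = 1/(-2730 + 7436) = 1/4706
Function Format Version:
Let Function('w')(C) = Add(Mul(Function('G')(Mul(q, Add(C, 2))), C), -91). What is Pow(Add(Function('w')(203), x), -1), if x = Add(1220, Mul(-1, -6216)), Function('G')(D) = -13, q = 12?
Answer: Rational(1, 4706) ≈ 0.00021249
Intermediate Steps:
Function('w')(C) = Add(-91, Mul(-13, C)) (Function('w')(C) = Add(Mul(-13, C), -91) = Add(-91, Mul(-13, C)))
x = 7436 (x = Add(1220, 6216) = 7436)
Pow(Add(Function('w')(203), x), -1) = Pow(Add(Add(-91, Mul(-13, 203)), 7436), -1) = Pow(Add(Add(-91, -2639), 7436), -1) = Pow(Add(-2730, 7436), -1) = Pow(4706, -1) = Rational(1, 4706)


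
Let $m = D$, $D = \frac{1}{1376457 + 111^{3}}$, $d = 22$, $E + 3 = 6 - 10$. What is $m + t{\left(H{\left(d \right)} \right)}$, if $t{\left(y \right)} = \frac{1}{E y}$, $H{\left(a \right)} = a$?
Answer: $- \frac{1371967}{211294776} \approx -0.0064931$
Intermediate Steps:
$E = -7$ ($E = -3 + \left(6 - 10\right) = -3 - 4 = -7$)
$t{\left(y \right)} = - \frac{1}{7 y}$ ($t{\left(y \right)} = \frac{1}{\left(-7\right) y} = - \frac{1}{7 y}$)
$D = \frac{1}{2744088}$ ($D = \frac{1}{1376457 + 1367631} = \frac{1}{2744088} \approx 3.6442 \cdot 10^{-7}$)
$m = \frac{1}{2744088} \approx 3.6442 \cdot 10^{-7}$
$m + t{\left(H{\left(d \right)} \right)} = \frac{1}{2744088} - \frac{1}{7 \cdot 22} = \frac{1}{2744088} - \frac{1}{154} = - \frac{1371967}{211294776}$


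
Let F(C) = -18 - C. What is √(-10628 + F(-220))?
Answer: I*√10426 ≈ 102.11*I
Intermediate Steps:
√(-10628 + F(-220)) = √(-10628 + (-18 - 1*(-220))) = √(-10628 + (-18 + 220)) = √(-10628 + 202) = √(-10426) = I*√10426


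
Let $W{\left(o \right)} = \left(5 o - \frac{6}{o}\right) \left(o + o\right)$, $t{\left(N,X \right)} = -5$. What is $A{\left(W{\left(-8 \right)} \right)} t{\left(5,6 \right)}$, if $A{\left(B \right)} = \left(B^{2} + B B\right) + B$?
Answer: $-3946980$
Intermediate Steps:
$W{\left(o \right)} = 2 o \left(- \frac{6}{o} + 5 o\right)$ ($W{\left(o \right)} = \left(- \frac{6}{o} + 5 o\right) 2 o = 2 o \left(- \frac{6}{o} + 5 o\right)$)
$A{\left(B \right)} = B + 2 B^{2}$ ($A{\left(B \right)} = \left(B^{2} + B^{2}\right) + B = 2 B^{2} + B = B + 2 B^{2}$)
$A{\left(W{\left(-8 \right)} \right)} t{\left(5,6 \right)} = \left(-12 + 10 \left(-8\right)^{2}\right) \left(1 + 2 \left(-12 + 10 \left(-8\right)^{2}\right)\right) \left(-5\right) = \left(-12 + 10 \cdot 64\right) \left(1 + 2 \left(-12 + 10 \cdot 64\right)\right) \left(-5\right) = \left(-12 + 640\right) \left(1 + 2 \left(-12 + 640\right)\right) \left(-5\right) = 628 \left(1 + 2 \cdot 628\right) \left(-5\right) = 628 \left(1 + 1256\right) \left(-5\right) = 628 \cdot 1257 \left(-5\right) = 789396 \left(-5\right) = -3946980$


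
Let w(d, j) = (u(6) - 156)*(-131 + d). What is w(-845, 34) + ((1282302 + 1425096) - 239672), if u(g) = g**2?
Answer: 2584846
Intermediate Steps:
w(d, j) = 15720 - 120*d (w(d, j) = (6**2 - 156)*(-131 + d) = (36 - 156)*(-131 + d) = -120*(-131 + d) = 15720 - 120*d)
w(-845, 34) + ((1282302 + 1425096) - 239672) = (15720 - 120*(-845)) + ((1282302 + 1425096) - 239672) = (15720 + 101400) + (2707398 - 239672) = 117120 + 2467726 = 2584846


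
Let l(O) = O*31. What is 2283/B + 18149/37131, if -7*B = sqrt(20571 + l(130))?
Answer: 18149/37131 - 15981*sqrt(24601)/24601 ≈ -101.40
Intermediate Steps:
l(O) = 31*O
B = -sqrt(24601)/7 (B = -sqrt(20571 + 31*130)/7 = -sqrt(20571 + 4030)/7 = -sqrt(24601)/7 ≈ -22.407)
2283/B + 18149/37131 = 2283/((-sqrt(24601)/7)) + 18149/37131 = 2283*(-7*sqrt(24601)/24601) + 18149*(1/37131) = -15981*sqrt(24601)/24601 + 18149/37131 = 18149/37131 - 15981*sqrt(24601)/24601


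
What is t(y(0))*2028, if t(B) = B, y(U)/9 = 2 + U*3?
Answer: 36504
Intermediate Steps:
y(U) = 18 + 27*U (y(U) = 9*(2 + U*3) = 9*(2 + 3*U) = 18 + 27*U)
t(y(0))*2028 = (18 + 27*0)*2028 = (18 + 0)*2028 = 18*2028 = 36504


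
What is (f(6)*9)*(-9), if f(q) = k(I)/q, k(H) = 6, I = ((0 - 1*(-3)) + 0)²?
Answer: -81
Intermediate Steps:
I = 9 (I = ((0 + 3) + 0)² = (3 + 0)² = 3² = 9)
f(q) = 6/q
(f(6)*9)*(-9) = ((6/6)*9)*(-9) = ((6*(⅙))*9)*(-9) = (1*9)*(-9) = 9*(-9) = -81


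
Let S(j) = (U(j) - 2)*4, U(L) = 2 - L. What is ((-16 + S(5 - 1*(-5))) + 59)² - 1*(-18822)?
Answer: 18831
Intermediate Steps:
S(j) = -4*j (S(j) = ((2 - j) - 2)*4 = -j*4 = -4*j)
((-16 + S(5 - 1*(-5))) + 59)² - 1*(-18822) = ((-16 - 4*(5 - 1*(-5))) + 59)² - 1*(-18822) = ((-16 - 4*(5 + 5)) + 59)² + 18822 = ((-16 - 4*10) + 59)² + 18822 = ((-16 - 40) + 59)² + 18822 = (-56 + 59)² + 18822 = 3² + 18822 = 9 + 18822 = 18831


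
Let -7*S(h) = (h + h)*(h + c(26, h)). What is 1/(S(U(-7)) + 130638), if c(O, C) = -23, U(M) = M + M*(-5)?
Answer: 1/130598 ≈ 7.6571e-6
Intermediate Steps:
U(M) = -4*M (U(M) = M - 5*M = -4*M)
S(h) = -2*h*(-23 + h)/7 (S(h) = -(h + h)*(h - 23)/7 = -2*h*(-23 + h)/7)
1/(S(U(-7)) + 130638) = 1/(2*(-4*(-7))*(23 - (-4)*(-7))/7 + 130638) = 1/((2/7)*28*(23 - 1*28) + 130638) = 1/((2/7)*28*(23 - 28) + 130638) = 1/((2/7)*28*(-5) + 130638) = 1/(-40 + 130638) = 1/130598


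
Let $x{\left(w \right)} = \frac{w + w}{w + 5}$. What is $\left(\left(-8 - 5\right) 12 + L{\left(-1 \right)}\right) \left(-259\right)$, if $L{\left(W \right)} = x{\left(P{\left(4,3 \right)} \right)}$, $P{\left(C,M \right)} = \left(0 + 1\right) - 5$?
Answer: $42476$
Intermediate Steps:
$P{\left(C,M \right)} = -4$ ($P{\left(C,M \right)} = 1 - 5 = -4$)
$x{\left(w \right)} = \frac{2 w}{5 + w}$
$L{\left(W \right)} = -8$ ($L{\left(W \right)} = 2 \left(-4\right) \frac{1}{5 - 4} = 2 \left(-4\right) 1^{-1} = 2 \left(-4\right) 1 = -8$)
$\left(\left(-8 - 5\right) 12 + L{\left(-1 \right)}\right) \left(-259\right) = \left(\left(-8 - 5\right) 12 - 8\right) \left(-259\right) = \left(\left(-13\right) 12 - 8\right) \left(-259\right) = \left(-156 - 8\right) \left(-259\right) = \left(-164\right) \left(-259\right) = 42476$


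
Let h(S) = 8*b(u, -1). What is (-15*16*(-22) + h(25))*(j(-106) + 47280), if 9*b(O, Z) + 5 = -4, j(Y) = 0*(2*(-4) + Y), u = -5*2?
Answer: 249260160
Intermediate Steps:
u = -10
j(Y) = 0 (j(Y) = 0*(-8 + Y) = 0)
b(O, Z) = -1 (b(O, Z) = -5/9 + (⅑)*(-4) = -5/9 - 4/9 = -1)
h(S) = -8 (h(S) = 8*(-1) = -8)
(-15*16*(-22) + h(25))*(j(-106) + 47280) = (-15*16*(-22) - 8)*(0 + 47280) = (-240*(-22) - 8)*47280 = (5280 - 8)*47280 = 5272*47280 = 249260160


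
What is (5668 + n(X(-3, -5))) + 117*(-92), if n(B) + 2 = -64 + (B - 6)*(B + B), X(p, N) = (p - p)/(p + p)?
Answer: -5162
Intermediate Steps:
X(p, N) = 0 (X(p, N) = 0/((2*p)) = 0*(1/(2*p)) = 0)
n(B) = -66 + 2*B*(-6 + B) (n(B) = -2 + (-64 + (B - 6)*(B + B)) = -2 + (-64 + (-6 + B)*(2*B)) = -2 + (-64 + 2*B*(-6 + B)) = -66 + 2*B*(-6 + B))
(5668 + n(X(-3, -5))) + 117*(-92) = (5668 + (-66 - 12*0 + 2*0²)) + 117*(-92) = (5668 + (-66 + 0 + 2*0)) - 10764 = (5668 + (-66 + 0 + 0)) - 10764 = (5668 - 66) - 10764 = 5602 - 10764 = -5162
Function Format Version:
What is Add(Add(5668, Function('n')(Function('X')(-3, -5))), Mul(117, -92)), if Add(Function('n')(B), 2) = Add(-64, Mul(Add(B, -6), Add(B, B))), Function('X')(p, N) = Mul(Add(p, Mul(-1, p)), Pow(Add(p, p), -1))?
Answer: -5162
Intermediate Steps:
Function('X')(p, N) = 0 (Function('X')(p, N) = Mul(0, Pow(Mul(2, p), -1)) = Mul(0, Mul(Rational(1, 2), Pow(p, -1))) = 0)
Function('n')(B) = Add(-66, Mul(2, B, Add(-6, B))) (Function('n')(B) = Add(-2, Add(-64, Mul(Add(B, -6), Add(B, B)))) = Add(-2, Add(-64, Mul(Add(-6, B), Mul(2, B)))) = Add(-2, Add(-64, Mul(2, B, Add(-6, B)))) = Add(-66, Mul(2, B, Add(-6, B))))
Add(Add(5668, Function('n')(Function('X')(-3, -5))), Mul(117, -92)) = Add(Add(5668, Add(-66, Mul(-12, 0), Mul(2, Pow(0, 2)))), Mul(117, -92)) = Add(Add(5668, Add(-66, 0, Mul(2, 0))), -10764) = Add(Add(5668, Add(-66, 0, 0)), -10764) = Add(Add(5668, -66), -10764) = Add(5602, -10764) = -5162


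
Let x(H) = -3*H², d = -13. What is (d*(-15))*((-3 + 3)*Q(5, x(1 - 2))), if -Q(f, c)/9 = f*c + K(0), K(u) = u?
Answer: 0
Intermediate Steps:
Q(f, c) = -9*c*f (Q(f, c) = -9*(f*c + 0) = -9*(c*f + 0) = -9*c*f)
(d*(-15))*((-3 + 3)*Q(5, x(1 - 2))) = (-13*(-15))*((-3 + 3)*(-9*(-3*(1 - 2)²)*5)) = 195*(0*(-9*(-3*(-1)²)*5)) = 195*(0*(-9*(-3*1)*5)) = 195*(0*(-9*(-3)*5)) = 195*(0*135) = 195*0 = 0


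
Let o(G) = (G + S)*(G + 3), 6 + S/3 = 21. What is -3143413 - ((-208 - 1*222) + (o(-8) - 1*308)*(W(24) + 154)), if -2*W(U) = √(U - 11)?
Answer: -3067061 - 493*√13/2 ≈ -3.0679e+6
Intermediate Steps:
S = 45 (S = -18 + 3*21 = -18 + 63 = 45)
o(G) = (3 + G)*(45 + G) (o(G) = (G + 45)*(G + 3) = (45 + G)*(3 + G) = (3 + G)*(45 + G))
W(U) = -√(-11 + U)/2 (W(U) = -√(U - 11)/2 = -√(-11 + U)/2)
-3143413 - ((-208 - 1*222) + (o(-8) - 1*308)*(W(24) + 154)) = -3143413 - ((-208 - 1*222) + ((135 + (-8)² + 48*(-8)) - 1*308)*(-√(-11 + 24)/2 + 154)) = -3143413 - ((-208 - 222) + ((135 + 64 - 384) - 308)*(-√13/2 + 154)) = -3143413 - (-430 + (-185 - 308)*(154 - √13/2)) = -3143413 - (-430 - 493*(154 - √13/2)) = -3143413 - (-430 + (-75922 + 493*√13/2)) = -3143413 - (-76352 + 493*√13/2) = -3143413 + (76352 - 493*√13/2) = -3067061 - 493*√13/2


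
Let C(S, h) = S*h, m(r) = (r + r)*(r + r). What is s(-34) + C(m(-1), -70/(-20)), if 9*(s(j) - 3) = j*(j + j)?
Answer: 2465/9 ≈ 273.89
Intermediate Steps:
m(r) = 4*r² (m(r) = (2*r)*(2*r) = 4*r²)
s(j) = 3 + 2*j²/9 (s(j) = 3 + (j*(j + j))/9 = 3 + (j*(2*j))/9 = 3 + (2*j²)/9 = 3 + 2*j²/9)
s(-34) + C(m(-1), -70/(-20)) = (3 + (2/9)*(-34)²) + (4*(-1)²)*(-70/(-20)) = (3 + (2/9)*1156) + (4*1)*(-70*(-1/20)) = (3 + 2312/9) + 4*(7/2) = 2339/9 + 14 = 2465/9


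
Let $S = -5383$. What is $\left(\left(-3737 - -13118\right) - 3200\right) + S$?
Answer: $798$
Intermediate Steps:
$\left(\left(-3737 - -13118\right) - 3200\right) + S = \left(\left(-3737 - -13118\right) - 3200\right) - 5383 = \left(\left(-3737 + 13118\right) - 3200\right) - 5383 = \left(9381 - 3200\right) - 5383 = 6181 - 5383 = 798$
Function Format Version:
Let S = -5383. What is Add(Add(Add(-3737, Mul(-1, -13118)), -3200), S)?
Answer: 798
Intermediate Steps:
Add(Add(Add(-3737, Mul(-1, -13118)), -3200), S) = Add(Add(Add(-3737, Mul(-1, -13118)), -3200), -5383) = Add(Add(Add(-3737, 13118), -3200), -5383) = Add(Add(9381, -3200), -5383) = Add(6181, -5383) = 798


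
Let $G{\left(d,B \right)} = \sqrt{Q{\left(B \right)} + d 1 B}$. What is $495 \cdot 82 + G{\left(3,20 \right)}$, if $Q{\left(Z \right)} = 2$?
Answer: $40590 + \sqrt{62} \approx 40598.0$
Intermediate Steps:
$G{\left(d,B \right)} = \sqrt{2 + B d}$ ($G{\left(d,B \right)} = \sqrt{2 + d 1 B} = \sqrt{2 + d B} = \sqrt{2 + B d}$)
$495 \cdot 82 + G{\left(3,20 \right)} = 495 \cdot 82 + \sqrt{2 + 20 \cdot 3} = 40590 + \sqrt{2 + 60} = 40590 + \sqrt{62}$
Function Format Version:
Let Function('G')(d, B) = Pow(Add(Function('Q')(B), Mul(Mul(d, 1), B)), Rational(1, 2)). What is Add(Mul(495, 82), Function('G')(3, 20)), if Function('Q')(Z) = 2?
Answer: Add(40590, Pow(62, Rational(1, 2))) ≈ 40598.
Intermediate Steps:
Function('G')(d, B) = Pow(Add(2, Mul(B, d)), Rational(1, 2)) (Function('G')(d, B) = Pow(Add(2, Mul(Mul(d, 1), B)), Rational(1, 2)) = Pow(Add(2, Mul(d, B)), Rational(1, 2)) = Pow(Add(2, Mul(B, d)), Rational(1, 2)))
Add(Mul(495, 82), Function('G')(3, 20)) = Add(Mul(495, 82), Pow(Add(2, Mul(20, 3)), Rational(1, 2))) = Add(40590, Pow(Add(2, 60), Rational(1, 2))) = Add(40590, Pow(62, Rational(1, 2)))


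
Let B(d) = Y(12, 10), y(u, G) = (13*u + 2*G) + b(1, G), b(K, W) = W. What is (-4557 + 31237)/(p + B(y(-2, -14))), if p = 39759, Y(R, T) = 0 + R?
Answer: 26680/39771 ≈ 0.67084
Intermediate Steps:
Y(R, T) = R
y(u, G) = 3*G + 13*u (y(u, G) = (13*u + 2*G) + G = (2*G + 13*u) + G = 3*G + 13*u)
B(d) = 12
(-4557 + 31237)/(p + B(y(-2, -14))) = (-4557 + 31237)/(39759 + 12) = 26680/39771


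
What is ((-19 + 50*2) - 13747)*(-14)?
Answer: 191324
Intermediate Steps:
((-19 + 50*2) - 13747)*(-14) = ((-19 + 100) - 13747)*(-14) = (81 - 13747)*(-14) = -13666*(-14) = 191324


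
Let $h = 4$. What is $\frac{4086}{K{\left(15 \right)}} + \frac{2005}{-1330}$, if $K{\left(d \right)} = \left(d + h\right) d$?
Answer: $\frac{17063}{1330} \approx 12.829$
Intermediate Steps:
$K{\left(d \right)} = d \left(4 + d\right)$ ($K{\left(d \right)} = \left(d + 4\right) d = \left(4 + d\right) d = d \left(4 + d\right)$)
$\frac{4086}{K{\left(15 \right)}} + \frac{2005}{-1330} = \frac{4086}{15 \left(4 + 15\right)} + \frac{2005}{-1330} = \frac{4086}{15 \cdot 19} + 2005 \left(- \frac{1}{1330}\right) = \frac{4086}{285} - \frac{401}{266} = 4086 \cdot \frac{1}{285} - \frac{401}{266} = \frac{1362}{95} - \frac{401}{266} = \frac{17063}{1330}$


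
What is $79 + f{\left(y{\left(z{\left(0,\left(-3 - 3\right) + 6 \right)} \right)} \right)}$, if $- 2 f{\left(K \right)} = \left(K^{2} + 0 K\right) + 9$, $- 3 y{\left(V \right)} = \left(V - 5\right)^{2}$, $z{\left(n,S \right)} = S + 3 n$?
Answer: $\frac{358}{9} \approx 39.778$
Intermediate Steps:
$y{\left(V \right)} = - \frac{\left(-5 + V\right)^{2}}{3}$ ($y{\left(V \right)} = - \frac{\left(V - 5\right)^{2}}{3} = - \frac{\left(-5 + V\right)^{2}}{3}$)
$f{\left(K \right)} = - \frac{9}{2} - \frac{K^{2}}{2}$ ($f{\left(K \right)} = - \frac{\left(K^{2} + 0 K\right) + 9}{2} = - \frac{\left(K^{2} + 0\right) + 9}{2} = - \frac{K^{2} + 9}{2} = - \frac{9 + K^{2}}{2} = - \frac{9}{2} - \frac{K^{2}}{2}$)
$79 + f{\left(y{\left(z{\left(0,\left(-3 - 3\right) + 6 \right)} \right)} \right)} = 79 - \left(\frac{9}{2} + \frac{\left(- \frac{\left(-5 + \left(\left(\left(-3 - 3\right) + 6\right) + 3 \cdot 0\right)\right)^{2}}{3}\right)^{2}}{2}\right) = 79 - \left(\frac{9}{2} + \frac{\left(- \frac{\left(-5 + \left(\left(-6 + 6\right) + 0\right)\right)^{2}}{3}\right)^{2}}{2}\right) = 79 - \left(\frac{9}{2} + \frac{\left(- \frac{\left(-5 + \left(0 + 0\right)\right)^{2}}{3}\right)^{2}}{2}\right) = 79 - \left(\frac{9}{2} + \frac{\left(- \frac{\left(-5 + 0\right)^{2}}{3}\right)^{2}}{2}\right) = 79 - \left(\frac{9}{2} + \frac{\left(- \frac{\left(-5\right)^{2}}{3}\right)^{2}}{2}\right) = 79 - \left(\frac{9}{2} + \frac{\left(\left(- \frac{1}{3}\right) 25\right)^{2}}{2}\right) = 79 - \left(\frac{9}{2} + \frac{\left(- \frac{25}{3}\right)^{2}}{2}\right) = 79 - \frac{353}{9} = \frac{358}{9}$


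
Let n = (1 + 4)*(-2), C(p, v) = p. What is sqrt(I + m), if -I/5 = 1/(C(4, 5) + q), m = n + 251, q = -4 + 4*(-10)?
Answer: sqrt(3858)/4 ≈ 15.528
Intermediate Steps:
n = -10 (n = 5*(-2) = -10)
q = -44 (q = -4 - 40 = -44)
m = 241 (m = -10 + 251 = 241)
I = 1/8 (I = -5/(4 - 44) = -5/(-40) = -5*(-1/40) = 1/8 ≈ 0.12500)
sqrt(I + m) = sqrt(1/8 + 241) = sqrt(1929/8) = sqrt(3858)/4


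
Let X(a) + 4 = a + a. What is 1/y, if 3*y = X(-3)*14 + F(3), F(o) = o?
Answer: -3/137 ≈ -0.021898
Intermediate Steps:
X(a) = -4 + 2*a (X(a) = -4 + (a + a) = -4 + 2*a)
y = -137/3 (y = ((-4 + 2*(-3))*14 + 3)/3 = ((-4 - 6)*14 + 3)/3 = (-10*14 + 3)/3 = (-140 + 3)/3 = (⅓)*(-137) = -137/3 ≈ -45.667)
1/y = 1/(-137/3) = -3/137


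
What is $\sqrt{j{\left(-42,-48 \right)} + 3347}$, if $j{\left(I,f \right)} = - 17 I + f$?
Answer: $\sqrt{4013} \approx 63.348$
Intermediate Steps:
$j{\left(I,f \right)} = f - 17 I$
$\sqrt{j{\left(-42,-48 \right)} + 3347} = \sqrt{\left(-48 - -714\right) + 3347} = \sqrt{\left(-48 + 714\right) + 3347} = \sqrt{666 + 3347} = \sqrt{4013}$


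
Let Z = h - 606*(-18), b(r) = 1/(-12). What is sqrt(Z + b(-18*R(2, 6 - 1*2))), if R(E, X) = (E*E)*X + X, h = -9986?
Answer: sqrt(33189)/6 ≈ 30.363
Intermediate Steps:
R(E, X) = X + X*E**2 (R(E, X) = E**2*X + X = X*E**2 + X = X + X*E**2)
b(r) = -1/12
Z = 922 (Z = -9986 - 606*(-18) = -9986 + 10908 = 922)
sqrt(Z + b(-18*R(2, 6 - 1*2))) = sqrt(922 - 1/12) = sqrt(11063/12) = sqrt(33189)/6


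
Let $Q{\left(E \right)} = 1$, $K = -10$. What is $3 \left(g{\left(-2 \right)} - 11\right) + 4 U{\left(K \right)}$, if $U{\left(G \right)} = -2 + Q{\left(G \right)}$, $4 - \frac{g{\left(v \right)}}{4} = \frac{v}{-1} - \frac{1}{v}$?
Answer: $-19$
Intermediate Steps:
$g{\left(v \right)} = 16 + 4 v + \frac{4}{v}$ ($g{\left(v \right)} = 16 - 4 \left(\frac{v}{-1} - \frac{1}{v}\right) = 16 - 4 \left(v \left(-1\right) - \frac{1}{v}\right) = 16 - 4 \left(- v - \frac{1}{v}\right) = 16 + \left(4 v + \frac{4}{v}\right) = 16 + 4 v + \frac{4}{v}$)
$U{\left(G \right)} = -1$ ($U{\left(G \right)} = -2 + 1 = -1$)
$3 \left(g{\left(-2 \right)} - 11\right) + 4 U{\left(K \right)} = 3 \left(\left(16 + 4 \left(-2\right) + \frac{4}{-2}\right) - 11\right) + 4 \left(-1\right) = 3 \left(\left(16 - 8 + 4 \left(- \frac{1}{2}\right)\right) - 11\right) - 4 = 3 \left(\left(16 - 8 - 2\right) - 11\right) - 4 = 3 \left(6 - 11\right) - 4 = 3 \left(-5\right) - 4 = -15 - 4 = -19$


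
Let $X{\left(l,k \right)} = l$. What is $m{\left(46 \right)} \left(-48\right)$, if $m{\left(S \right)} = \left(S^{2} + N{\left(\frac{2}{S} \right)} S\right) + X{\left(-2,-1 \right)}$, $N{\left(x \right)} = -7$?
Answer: $-86016$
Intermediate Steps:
$m{\left(S \right)} = -2 + S^{2} - 7 S$ ($m{\left(S \right)} = \left(S^{2} - 7 S\right) - 2 = -2 + S^{2} - 7 S$)
$m{\left(46 \right)} \left(-48\right) = \left(-2 + 46^{2} - 322\right) \left(-48\right) = \left(-2 + 2116 - 322\right) \left(-48\right) = 1792 \left(-48\right) = -86016$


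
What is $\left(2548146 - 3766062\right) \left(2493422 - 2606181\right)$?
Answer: $137330990244$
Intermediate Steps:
$\left(2548146 - 3766062\right) \left(2493422 - 2606181\right) = \left(-1217916\right) \left(-112759\right) = 137330990244$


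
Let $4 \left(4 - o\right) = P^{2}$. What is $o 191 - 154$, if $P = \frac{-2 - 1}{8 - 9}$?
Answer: $\frac{721}{4} \approx 180.25$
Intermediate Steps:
$P = 3$ ($P = - \frac{3}{-1} = \left(-3\right) \left(-1\right) = 3$)
$o = \frac{7}{4}$ ($o = 4 - \frac{3^{2}}{4} = 4 - \frac{9}{4} = \frac{7}{4} \approx 1.75$)
$o 191 - 154 = \frac{7}{4} \cdot 191 - 154 = \frac{1337}{4} - 154 = \frac{721}{4}$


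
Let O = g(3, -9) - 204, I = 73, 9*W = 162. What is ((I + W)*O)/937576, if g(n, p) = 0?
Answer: -4641/234394 ≈ -0.019800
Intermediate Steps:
W = 18 (W = (⅑)*162 = 18)
O = -204 (O = 0 - 204 = -204)
((I + W)*O)/937576 = ((73 + 18)*(-204))/937576 = (91*(-204))*(1/937576) = -18564*1/937576 = -4641/234394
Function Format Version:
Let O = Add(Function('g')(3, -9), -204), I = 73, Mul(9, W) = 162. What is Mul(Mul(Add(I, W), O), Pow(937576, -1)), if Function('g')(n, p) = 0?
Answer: Rational(-4641, 234394) ≈ -0.019800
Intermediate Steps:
W = 18 (W = Mul(Rational(1, 9), 162) = 18)
O = -204 (O = Add(0, -204) = -204)
Mul(Mul(Add(I, W), O), Pow(937576, -1)) = Mul(Mul(Add(73, 18), -204), Pow(937576, -1)) = Mul(Mul(91, -204), Rational(1, 937576)) = Mul(-18564, Rational(1, 937576)) = Rational(-4641, 234394)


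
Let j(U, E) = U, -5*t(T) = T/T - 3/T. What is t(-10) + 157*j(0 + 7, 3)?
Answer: 54937/50 ≈ 1098.7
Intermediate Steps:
t(T) = -⅕ + 3/(5*T) (t(T) = -(T/T - 3/T)/5 = -(1 - 3/T)/5 = -⅕ + 3/(5*T))
t(-10) + 157*j(0 + 7, 3) = (⅕)*(3 - 1*(-10))/(-10) + 157*(0 + 7) = (⅕)*(-⅒)*(3 + 10) + 157*7 = (⅕)*(-⅒)*13 + 1099 = -13/50 + 1099 = 54937/50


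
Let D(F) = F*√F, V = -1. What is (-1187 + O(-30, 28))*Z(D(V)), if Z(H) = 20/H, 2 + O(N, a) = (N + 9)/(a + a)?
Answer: -47575*I/2 ≈ -23788.0*I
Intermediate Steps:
O(N, a) = -2 + (9 + N)/(2*a) (O(N, a) = -2 + (N + 9)/(a + a) = -2 + (9 + N)/((2*a)) = -2 + (9 + N)*(1/(2*a)) = -2 + (9 + N)/(2*a))
D(F) = F^(3/2)
(-1187 + O(-30, 28))*Z(D(V)) = (-1187 + (½)*(9 - 30 - 4*28)/28)*(20/((-1)^(3/2))) = (-1187 + (½)*(1/28)*(9 - 30 - 112))*(20/((-I))) = (-1187 + (½)*(1/28)*(-133))*(20*I) = (-1187 - 19/8)*(20*I) = -47575*I/2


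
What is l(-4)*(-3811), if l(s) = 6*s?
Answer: 91464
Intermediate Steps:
l(-4)*(-3811) = (6*(-4))*(-3811) = -24*(-3811) = 91464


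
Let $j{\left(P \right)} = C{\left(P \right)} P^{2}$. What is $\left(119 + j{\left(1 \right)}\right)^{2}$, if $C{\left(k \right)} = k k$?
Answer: $14400$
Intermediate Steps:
$C{\left(k \right)} = k^{2}$
$j{\left(P \right)} = P^{4}$ ($j{\left(P \right)} = P^{2} P^{2} = P^{4}$)
$\left(119 + j{\left(1 \right)}\right)^{2} = \left(119 + 1^{4}\right)^{2} = \left(119 + 1\right)^{2} = 120^{2} = 14400$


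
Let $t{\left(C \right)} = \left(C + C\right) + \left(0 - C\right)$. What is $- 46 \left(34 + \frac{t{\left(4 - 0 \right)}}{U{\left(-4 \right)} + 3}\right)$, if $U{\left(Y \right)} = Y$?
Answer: $-1380$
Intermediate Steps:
$t{\left(C \right)} = C$ ($t{\left(C \right)} = 2 C - C = C$)
$- 46 \left(34 + \frac{t{\left(4 - 0 \right)}}{U{\left(-4 \right)} + 3}\right) = - 46 \left(34 + \frac{4 - 0}{-4 + 3}\right) = - 46 \left(34 + \frac{4 + 0}{-1}\right) = - 46 \left(34 - 4\right) = \left(-46\right) 30 = -1380$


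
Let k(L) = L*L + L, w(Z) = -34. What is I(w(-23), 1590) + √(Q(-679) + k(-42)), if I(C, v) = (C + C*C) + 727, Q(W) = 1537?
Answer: 1849 + √3259 ≈ 1906.1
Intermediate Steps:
I(C, v) = 727 + C + C² (I(C, v) = (C + C²) + 727 = 727 + C + C²)
k(L) = L + L² (k(L) = L² + L = L + L²)
I(w(-23), 1590) + √(Q(-679) + k(-42)) = (727 - 34 + (-34)²) + √(1537 - 42*(1 - 42)) = (727 - 34 + 1156) + √(1537 - 42*(-41)) = 1849 + √(1537 + 1722) = 1849 + √3259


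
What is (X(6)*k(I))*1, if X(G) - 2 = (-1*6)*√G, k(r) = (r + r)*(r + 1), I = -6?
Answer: 120 - 360*√6 ≈ -761.82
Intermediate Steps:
k(r) = 2*r*(1 + r) (k(r) = (2*r)*(1 + r) = 2*r*(1 + r))
X(G) = 2 - 6*√G (X(G) = 2 + (-1*6)*√G = 2 - 6*√G)
(X(6)*k(I))*1 = ((2 - 6*√6)*(2*(-6)*(1 - 6)))*1 = ((2 - 6*√6)*(2*(-6)*(-5)))*1 = ((2 - 6*√6)*60)*1 = (120 - 360*√6)*1 = 120 - 360*√6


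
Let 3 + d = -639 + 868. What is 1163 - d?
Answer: 937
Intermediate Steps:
d = 226 (d = -3 + (-639 + 868) = -3 + 229 = 226)
1163 - d = 1163 - 1*226 = 1163 - 226 = 937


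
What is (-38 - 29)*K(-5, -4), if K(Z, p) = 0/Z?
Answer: 0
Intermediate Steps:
K(Z, p) = 0
(-38 - 29)*K(-5, -4) = (-38 - 29)*0 = -67*0 = 0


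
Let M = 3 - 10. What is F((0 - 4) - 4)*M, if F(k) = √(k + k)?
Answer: -28*I ≈ -28.0*I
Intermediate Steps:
F(k) = √2*√k (F(k) = √(2*k) = √2*√k)
M = -7
F((0 - 4) - 4)*M = (√2*√((0 - 4) - 4))*(-7) = (√2*√(-4 - 4))*(-7) = (√2*√(-8))*(-7) = (√2*(2*I*√2))*(-7) = (4*I)*(-7) = -28*I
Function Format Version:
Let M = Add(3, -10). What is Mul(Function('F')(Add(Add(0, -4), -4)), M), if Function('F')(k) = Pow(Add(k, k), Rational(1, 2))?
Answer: Mul(-28, I) ≈ Mul(-28.000, I)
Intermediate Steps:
Function('F')(k) = Mul(Pow(2, Rational(1, 2)), Pow(k, Rational(1, 2))) (Function('F')(k) = Pow(Mul(2, k), Rational(1, 2)) = Mul(Pow(2, Rational(1, 2)), Pow(k, Rational(1, 2))))
M = -7
Mul(Function('F')(Add(Add(0, -4), -4)), M) = Mul(Mul(Pow(2, Rational(1, 2)), Pow(Add(Add(0, -4), -4), Rational(1, 2))), -7) = Mul(Mul(Pow(2, Rational(1, 2)), Pow(Add(-4, -4), Rational(1, 2))), -7) = Mul(Mul(Pow(2, Rational(1, 2)), Pow(-8, Rational(1, 2))), -7) = Mul(Mul(Pow(2, Rational(1, 2)), Mul(2, I, Pow(2, Rational(1, 2)))), -7) = Mul(Mul(4, I), -7) = Mul(-28, I)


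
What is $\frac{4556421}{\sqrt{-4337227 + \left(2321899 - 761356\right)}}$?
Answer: $- \frac{4556421 i \sqrt{694171}}{1388342} \approx - 2734.4 i$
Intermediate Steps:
$\frac{4556421}{\sqrt{-4337227 + \left(2321899 - 761356\right)}} = \frac{4556421}{\sqrt{-4337227 + 1560543}} = \frac{4556421}{\sqrt{-2776684}} = \frac{4556421}{2 i \sqrt{694171}} = 4556421 \left(- \frac{i \sqrt{694171}}{1388342}\right) = - \frac{4556421 i \sqrt{694171}}{1388342}$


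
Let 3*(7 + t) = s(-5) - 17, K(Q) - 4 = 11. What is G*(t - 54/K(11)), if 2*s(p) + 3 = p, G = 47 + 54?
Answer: -8888/5 ≈ -1777.6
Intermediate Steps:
K(Q) = 15 (K(Q) = 4 + 11 = 15)
G = 101
s(p) = -3/2 + p/2
t = -14 (t = -7 + ((-3/2 + (½)*(-5)) - 17)/3 = -7 + ((-3/2 - 5/2) - 17)/3 = -7 + (-4 - 17)/3 = -7 + (⅓)*(-21) = -7 - 7 = -14)
G*(t - 54/K(11)) = 101*(-14 - 54/15) = 101*(-14 - 54*1/15) = 101*(-14 - 18/5) = 101*(-88/5) = -8888/5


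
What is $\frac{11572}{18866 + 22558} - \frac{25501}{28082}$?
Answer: $- \frac{91423565}{145408596} \approx -0.62874$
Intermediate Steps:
$\frac{11572}{18866 + 22558} - \frac{25501}{28082} = \frac{11572}{41424} - \frac{25501}{28082} = 11572 \cdot \frac{1}{41424} - \frac{25501}{28082} = \frac{2893}{10356} - \frac{25501}{28082} = - \frac{91423565}{145408596}$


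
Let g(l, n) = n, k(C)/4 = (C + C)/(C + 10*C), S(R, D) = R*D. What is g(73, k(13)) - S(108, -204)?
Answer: 242360/11 ≈ 22033.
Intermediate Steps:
S(R, D) = D*R
k(C) = 8/11 (k(C) = 4*((C + C)/(C + 10*C)) = 4*((2*C)/((11*C))) = 4*((2*C)*(1/(11*C))) = 4*(2/11) = 8/11)
g(73, k(13)) - S(108, -204) = 8/11 - (-204)*108 = 8/11 - 1*(-22032) = 8/11 + 22032 = 242360/11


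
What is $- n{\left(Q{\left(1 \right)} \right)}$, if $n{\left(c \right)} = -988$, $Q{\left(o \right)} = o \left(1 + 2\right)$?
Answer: $988$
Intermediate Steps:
$Q{\left(o \right)} = 3 o$ ($Q{\left(o \right)} = o 3 = 3 o$)
$- n{\left(Q{\left(1 \right)} \right)} = \left(-1\right) \left(-988\right) = 988$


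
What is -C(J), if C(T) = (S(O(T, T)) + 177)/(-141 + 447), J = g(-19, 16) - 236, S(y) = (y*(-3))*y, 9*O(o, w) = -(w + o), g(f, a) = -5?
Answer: 13385/486 ≈ 27.541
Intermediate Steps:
O(o, w) = -o/9 - w/9 (O(o, w) = (-(w + o))/9 = (-(o + w))/9 = (-o - w)/9 = -o/9 - w/9)
S(y) = -3*y² (S(y) = (-3*y)*y = -3*y²)
J = -241 (J = -5 - 236 = -241)
C(T) = 59/102 - 2*T²/4131 (C(T) = (-3*(-T/9 - T/9)² + 177)/(-141 + 447) = (-3*4*T²/81 + 177)/306 = (-4*T²/27 + 177)*(1/306) = (177 - 4*T²/27)*(1/306) = 59/102 - 2*T²/4131)
-C(J) = -(59/102 - 2/4131*(-241)²) = -(59/102 - 2/4131*58081) = -(59/102 - 116162/4131) = -1*(-13385/486) = 13385/486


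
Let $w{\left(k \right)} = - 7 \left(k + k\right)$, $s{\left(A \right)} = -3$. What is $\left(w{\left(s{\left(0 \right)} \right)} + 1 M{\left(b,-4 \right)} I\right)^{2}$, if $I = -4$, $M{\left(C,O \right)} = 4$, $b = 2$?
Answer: $676$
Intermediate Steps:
$w{\left(k \right)} = - 14 k$ ($w{\left(k \right)} = - 7 \cdot 2 k = - 14 k$)
$\left(w{\left(s{\left(0 \right)} \right)} + 1 M{\left(b,-4 \right)} I\right)^{2} = \left(\left(-14\right) \left(-3\right) + 1 \cdot 4 \left(-4\right)\right)^{2} = \left(42 + 4 \left(-4\right)\right)^{2} = \left(42 - 16\right)^{2} = 26^{2} = 676$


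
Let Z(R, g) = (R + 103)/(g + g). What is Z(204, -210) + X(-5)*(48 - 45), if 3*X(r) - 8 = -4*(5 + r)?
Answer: 3053/420 ≈ 7.2691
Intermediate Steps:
X(r) = -4 - 4*r/3 (X(r) = 8/3 + (-4*(5 + r))/3 = 8/3 + (-20 - 4*r)/3 = 8/3 + (-20/3 - 4*r/3) = -4 - 4*r/3)
Z(R, g) = (103 + R)/(2*g) (Z(R, g) = (103 + R)/((2*g)) = (103 + R)*(1/(2*g)) = (103 + R)/(2*g))
Z(204, -210) + X(-5)*(48 - 45) = (½)*(103 + 204)/(-210) + (-4 - 4/3*(-5))*(48 - 45) = (½)*(-1/210)*307 + (-4 + 20/3)*3 = -307/420 + (8/3)*3 = -307/420 + 8 = 3053/420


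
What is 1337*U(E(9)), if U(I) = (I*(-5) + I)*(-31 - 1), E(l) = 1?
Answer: 171136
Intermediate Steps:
U(I) = 128*I (U(I) = (-5*I + I)*(-32) = -4*I*(-32) = 128*I)
1337*U(E(9)) = 1337*(128*1) = 1337*128 = 171136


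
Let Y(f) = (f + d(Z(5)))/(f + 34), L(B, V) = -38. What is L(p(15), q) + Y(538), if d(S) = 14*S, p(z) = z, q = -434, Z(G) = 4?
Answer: -961/26 ≈ -36.962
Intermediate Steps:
Y(f) = (56 + f)/(34 + f) (Y(f) = (f + 14*4)/(f + 34) = (f + 56)/(34 + f) = (56 + f)/(34 + f))
L(p(15), q) + Y(538) = -38 + (56 + 538)/(34 + 538) = -38 + 594/572 = -38 + (1/572)*594 = -38 + 27/26 = -961/26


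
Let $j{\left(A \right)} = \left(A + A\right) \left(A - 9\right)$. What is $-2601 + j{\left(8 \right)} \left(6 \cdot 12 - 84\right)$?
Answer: $-2409$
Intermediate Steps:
$j{\left(A \right)} = 2 A \left(-9 + A\right)$
$-2601 + j{\left(8 \right)} \left(6 \cdot 12 - 84\right) = -2601 + 2 \cdot 8 \left(-9 + 8\right) \left(6 \cdot 12 - 84\right) = -2601 + 2 \cdot 8 \left(-1\right) \left(72 - 84\right) = -2601 - -192 = -2601 + 192 = -2409$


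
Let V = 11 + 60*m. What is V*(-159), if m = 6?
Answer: -58989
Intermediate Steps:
V = 371 (V = 11 + 60*6 = 11 + 360 = 371)
V*(-159) = 371*(-159) = -58989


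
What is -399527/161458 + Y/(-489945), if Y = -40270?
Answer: -37848868471/15821107962 ≈ -2.3923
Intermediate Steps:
-399527/161458 + Y/(-489945) = -399527/161458 - 40270/(-489945) = -399527*1/161458 - 40270*(-1/489945) = -399527/161458 + 8054/97989 = -37848868471/15821107962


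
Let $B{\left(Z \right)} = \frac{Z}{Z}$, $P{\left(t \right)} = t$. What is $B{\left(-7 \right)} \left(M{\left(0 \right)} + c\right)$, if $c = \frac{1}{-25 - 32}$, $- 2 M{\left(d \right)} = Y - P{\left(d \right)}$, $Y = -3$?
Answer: $\frac{169}{114} \approx 1.4825$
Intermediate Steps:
$M{\left(d \right)} = \frac{3}{2} + \frac{d}{2}$ ($M{\left(d \right)} = - \frac{-3 - d}{2} = \frac{3}{2} + \frac{d}{2}$)
$B{\left(Z \right)} = 1$
$c = - \frac{1}{57}$ ($c = \frac{1}{-57} = - \frac{1}{57} \approx -0.017544$)
$B{\left(-7 \right)} \left(M{\left(0 \right)} + c\right) = 1 \left(\left(\frac{3}{2} + \frac{1}{2} \cdot 0\right) - \frac{1}{57}\right) = 1 \left(\left(\frac{3}{2} + 0\right) - \frac{1}{57}\right) = 1 \left(\frac{3}{2} - \frac{1}{57}\right) = 1 \cdot \frac{169}{114} = \frac{169}{114}$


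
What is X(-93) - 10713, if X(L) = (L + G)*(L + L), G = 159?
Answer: -22989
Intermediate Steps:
X(L) = 2*L*(159 + L) (X(L) = (L + 159)*(L + L) = (159 + L)*(2*L) = 2*L*(159 + L))
X(-93) - 10713 = 2*(-93)*(159 - 93) - 10713 = 2*(-93)*66 - 10713 = -12276 - 10713 = -22989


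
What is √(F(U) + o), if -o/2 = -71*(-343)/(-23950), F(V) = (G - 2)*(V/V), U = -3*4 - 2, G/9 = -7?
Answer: I*√361176538/2395 ≈ 7.9351*I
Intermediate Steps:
G = -63 (G = 9*(-7) = -63)
U = -14 (U = -12 - 2 = -14)
F(V) = -65 (F(V) = (-63 - 2)*(V/V) = -65*1 = -65)
o = 24353/11975 (o = -2*(-71*(-343))/(-23950) = -48706*(-1)/23950 = -2*(-24353/23950) = 24353/11975 ≈ 2.0337)
√(F(U) + o) = √(-65 + 24353/11975) = √(-754022/11975) = I*√361176538/2395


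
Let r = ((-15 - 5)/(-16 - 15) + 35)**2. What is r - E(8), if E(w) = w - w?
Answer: 1221025/961 ≈ 1270.6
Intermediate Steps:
E(w) = 0
r = 1221025/961 (r = (-20/(-31) + 35)**2 = (-20*(-1/31) + 35)**2 = (20/31 + 35)**2 = (1105/31)**2 = 1221025/961 ≈ 1270.6)
r - E(8) = 1221025/961 - 1*0 = 1221025/961 + 0 = 1221025/961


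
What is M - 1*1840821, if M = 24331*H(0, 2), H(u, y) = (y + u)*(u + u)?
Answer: -1840821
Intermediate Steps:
H(u, y) = 2*u*(u + y) (H(u, y) = (u + y)*(2*u) = 2*u*(u + y))
M = 0 (M = 24331*(2*0*(0 + 2)) = 24331*(2*0*2) = 24331*0 = 0)
M - 1*1840821 = 0 - 1*1840821 = 0 - 1840821 = -1840821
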